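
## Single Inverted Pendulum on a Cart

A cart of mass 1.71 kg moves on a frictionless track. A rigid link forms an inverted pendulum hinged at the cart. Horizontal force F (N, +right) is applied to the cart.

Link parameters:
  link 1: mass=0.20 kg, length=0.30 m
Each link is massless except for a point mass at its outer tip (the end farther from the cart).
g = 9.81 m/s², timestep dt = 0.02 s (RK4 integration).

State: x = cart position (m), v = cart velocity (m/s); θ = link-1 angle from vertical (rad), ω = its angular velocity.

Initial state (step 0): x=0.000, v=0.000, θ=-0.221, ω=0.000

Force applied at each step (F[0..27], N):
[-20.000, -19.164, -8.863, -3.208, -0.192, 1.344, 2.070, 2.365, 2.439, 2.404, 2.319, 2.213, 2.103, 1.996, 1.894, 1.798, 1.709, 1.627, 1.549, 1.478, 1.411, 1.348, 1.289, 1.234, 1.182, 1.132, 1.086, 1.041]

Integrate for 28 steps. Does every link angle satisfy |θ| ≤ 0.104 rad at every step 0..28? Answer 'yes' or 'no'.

Answer: no

Derivation:
apply F[0]=-20.000 → step 1: x=-0.002, v=-0.228, θ=-0.215, ω=0.599
apply F[1]=-19.164 → step 2: x=-0.009, v=-0.446, θ=-0.197, ω=1.178
apply F[2]=-8.863 → step 3: x=-0.019, v=-0.546, θ=-0.172, ω=1.383
apply F[3]=-3.208 → step 4: x=-0.030, v=-0.580, θ=-0.144, ω=1.392
apply F[4]=-0.192 → step 5: x=-0.042, v=-0.579, θ=-0.117, ω=1.305
apply F[5]=+1.344 → step 6: x=-0.053, v=-0.561, θ=-0.092, ω=1.178
apply F[6]=+2.070 → step 7: x=-0.064, v=-0.535, θ=-0.070, ω=1.039
apply F[7]=+2.365 → step 8: x=-0.075, v=-0.506, θ=-0.051, ω=0.903
apply F[8]=+2.439 → step 9: x=-0.084, v=-0.477, θ=-0.034, ω=0.777
apply F[9]=+2.404 → step 10: x=-0.094, v=-0.448, θ=-0.020, ω=0.664
apply F[10]=+2.319 → step 11: x=-0.102, v=-0.421, θ=-0.007, ω=0.564
apply F[11]=+2.213 → step 12: x=-0.110, v=-0.395, θ=0.003, ω=0.476
apply F[12]=+2.103 → step 13: x=-0.118, v=-0.370, θ=0.012, ω=0.400
apply F[13]=+1.996 → step 14: x=-0.125, v=-0.347, θ=0.019, ω=0.333
apply F[14]=+1.894 → step 15: x=-0.132, v=-0.326, θ=0.025, ω=0.276
apply F[15]=+1.798 → step 16: x=-0.138, v=-0.305, θ=0.030, ω=0.226
apply F[16]=+1.709 → step 17: x=-0.144, v=-0.286, θ=0.034, ω=0.183
apply F[17]=+1.627 → step 18: x=-0.150, v=-0.268, θ=0.038, ω=0.146
apply F[18]=+1.549 → step 19: x=-0.155, v=-0.251, θ=0.040, ω=0.114
apply F[19]=+1.478 → step 20: x=-0.160, v=-0.234, θ=0.042, ω=0.087
apply F[20]=+1.411 → step 21: x=-0.164, v=-0.219, θ=0.044, ω=0.064
apply F[21]=+1.348 → step 22: x=-0.169, v=-0.204, θ=0.045, ω=0.043
apply F[22]=+1.289 → step 23: x=-0.173, v=-0.190, θ=0.046, ω=0.026
apply F[23]=+1.234 → step 24: x=-0.176, v=-0.177, θ=0.046, ω=0.012
apply F[24]=+1.182 → step 25: x=-0.180, v=-0.164, θ=0.046, ω=-0.001
apply F[25]=+1.132 → step 26: x=-0.183, v=-0.152, θ=0.046, ω=-0.011
apply F[26]=+1.086 → step 27: x=-0.186, v=-0.140, θ=0.046, ω=-0.020
apply F[27]=+1.041 → step 28: x=-0.188, v=-0.129, θ=0.045, ω=-0.028
Max |angle| over trajectory = 0.221 rad; bound = 0.104 → exceeded.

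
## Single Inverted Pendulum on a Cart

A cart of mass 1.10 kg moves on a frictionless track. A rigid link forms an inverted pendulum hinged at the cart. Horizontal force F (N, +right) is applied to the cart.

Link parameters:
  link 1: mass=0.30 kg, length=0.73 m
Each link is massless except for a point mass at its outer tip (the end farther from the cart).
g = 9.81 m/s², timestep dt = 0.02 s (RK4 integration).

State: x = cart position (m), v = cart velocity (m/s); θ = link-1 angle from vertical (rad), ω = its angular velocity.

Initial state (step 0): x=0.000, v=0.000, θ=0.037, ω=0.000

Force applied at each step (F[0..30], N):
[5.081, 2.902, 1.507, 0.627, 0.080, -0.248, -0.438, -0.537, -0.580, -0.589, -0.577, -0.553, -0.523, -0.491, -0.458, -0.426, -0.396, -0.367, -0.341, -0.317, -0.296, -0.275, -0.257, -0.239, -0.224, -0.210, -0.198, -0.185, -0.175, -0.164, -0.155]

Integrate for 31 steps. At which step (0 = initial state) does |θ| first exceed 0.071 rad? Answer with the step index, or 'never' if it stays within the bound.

apply F[0]=+5.081 → step 1: x=0.001, v=0.090, θ=0.036, ω=-0.114
apply F[1]=+2.902 → step 2: x=0.003, v=0.141, θ=0.033, ω=-0.174
apply F[2]=+1.507 → step 3: x=0.006, v=0.167, θ=0.029, ω=-0.201
apply F[3]=+0.627 → step 4: x=0.010, v=0.177, θ=0.025, ω=-0.207
apply F[4]=+0.080 → step 5: x=0.013, v=0.177, θ=0.021, ω=-0.202
apply F[5]=-0.248 → step 6: x=0.017, v=0.172, θ=0.017, ω=-0.189
apply F[6]=-0.438 → step 7: x=0.020, v=0.163, θ=0.014, ω=-0.173
apply F[7]=-0.537 → step 8: x=0.023, v=0.152, θ=0.010, ω=-0.155
apply F[8]=-0.580 → step 9: x=0.026, v=0.141, θ=0.007, ω=-0.138
apply F[9]=-0.589 → step 10: x=0.029, v=0.130, θ=0.005, ω=-0.121
apply F[10]=-0.577 → step 11: x=0.031, v=0.120, θ=0.002, ω=-0.106
apply F[11]=-0.553 → step 12: x=0.034, v=0.110, θ=0.001, ω=-0.091
apply F[12]=-0.523 → step 13: x=0.036, v=0.100, θ=-0.001, ω=-0.078
apply F[13]=-0.491 → step 14: x=0.038, v=0.091, θ=-0.003, ω=-0.067
apply F[14]=-0.458 → step 15: x=0.039, v=0.083, θ=-0.004, ω=-0.057
apply F[15]=-0.426 → step 16: x=0.041, v=0.076, θ=-0.005, ω=-0.047
apply F[16]=-0.396 → step 17: x=0.043, v=0.069, θ=-0.006, ω=-0.039
apply F[17]=-0.367 → step 18: x=0.044, v=0.062, θ=-0.006, ω=-0.032
apply F[18]=-0.341 → step 19: x=0.045, v=0.057, θ=-0.007, ω=-0.026
apply F[19]=-0.317 → step 20: x=0.046, v=0.051, θ=-0.008, ω=-0.021
apply F[20]=-0.296 → step 21: x=0.047, v=0.046, θ=-0.008, ω=-0.016
apply F[21]=-0.275 → step 22: x=0.048, v=0.042, θ=-0.008, ω=-0.012
apply F[22]=-0.257 → step 23: x=0.049, v=0.037, θ=-0.008, ω=-0.008
apply F[23]=-0.239 → step 24: x=0.049, v=0.034, θ=-0.009, ω=-0.005
apply F[24]=-0.224 → step 25: x=0.050, v=0.030, θ=-0.009, ω=-0.003
apply F[25]=-0.210 → step 26: x=0.051, v=0.027, θ=-0.009, ω=-0.000
apply F[26]=-0.198 → step 27: x=0.051, v=0.023, θ=-0.009, ω=0.002
apply F[27]=-0.185 → step 28: x=0.052, v=0.021, θ=-0.009, ω=0.003
apply F[28]=-0.175 → step 29: x=0.052, v=0.018, θ=-0.009, ω=0.005
apply F[29]=-0.164 → step 30: x=0.052, v=0.015, θ=-0.008, ω=0.006
apply F[30]=-0.155 → step 31: x=0.053, v=0.013, θ=-0.008, ω=0.007
max |θ| = 0.037 ≤ 0.071 over all 32 states.

Answer: never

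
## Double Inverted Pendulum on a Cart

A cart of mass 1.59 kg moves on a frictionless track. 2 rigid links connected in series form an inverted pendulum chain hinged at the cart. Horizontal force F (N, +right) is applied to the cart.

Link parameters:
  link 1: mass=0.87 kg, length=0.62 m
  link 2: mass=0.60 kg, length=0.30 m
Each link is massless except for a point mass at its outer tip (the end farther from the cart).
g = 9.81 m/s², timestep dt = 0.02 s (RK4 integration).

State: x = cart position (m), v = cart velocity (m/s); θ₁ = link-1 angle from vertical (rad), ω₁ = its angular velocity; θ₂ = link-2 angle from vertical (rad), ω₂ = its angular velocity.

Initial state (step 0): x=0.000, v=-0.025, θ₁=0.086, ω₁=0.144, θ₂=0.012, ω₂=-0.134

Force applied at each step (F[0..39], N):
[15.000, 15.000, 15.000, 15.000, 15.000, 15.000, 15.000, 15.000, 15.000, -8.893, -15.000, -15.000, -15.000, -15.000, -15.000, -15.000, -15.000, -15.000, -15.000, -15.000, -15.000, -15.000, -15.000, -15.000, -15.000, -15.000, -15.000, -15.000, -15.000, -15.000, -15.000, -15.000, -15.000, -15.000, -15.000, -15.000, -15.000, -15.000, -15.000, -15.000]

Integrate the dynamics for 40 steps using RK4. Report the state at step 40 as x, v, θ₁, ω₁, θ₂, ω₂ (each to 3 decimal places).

Answer: x=-0.035, v=-1.269, θ₁=-1.032, ω₁=-1.945, θ₂=2.530, ω₂=11.227

Derivation:
apply F[0]=+15.000 → step 1: x=0.001, v=0.147, θ₁=0.087, ω₁=-0.087, θ₂=0.008, ω₂=-0.224
apply F[1]=+15.000 → step 2: x=0.006, v=0.319, θ₁=0.083, ω₁=-0.319, θ₂=0.003, ω₂=-0.317
apply F[2]=+15.000 → step 3: x=0.014, v=0.493, θ₁=0.074, ω₁=-0.556, θ₂=-0.004, ω₂=-0.408
apply F[3]=+15.000 → step 4: x=0.026, v=0.669, θ₁=0.060, ω₁=-0.801, θ₂=-0.013, ω₂=-0.494
apply F[4]=+15.000 → step 5: x=0.041, v=0.849, θ₁=0.042, ω₁=-1.059, θ₂=-0.024, ω₂=-0.570
apply F[5]=+15.000 → step 6: x=0.060, v=1.032, θ₁=0.018, ω₁=-1.333, θ₂=-0.036, ω₂=-0.631
apply F[6]=+15.000 → step 7: x=0.082, v=1.220, θ₁=-0.012, ω₁=-1.627, θ₂=-0.049, ω₂=-0.675
apply F[7]=+15.000 → step 8: x=0.108, v=1.413, θ₁=-0.047, ω₁=-1.942, θ₂=-0.063, ω₂=-0.698
apply F[8]=+15.000 → step 9: x=0.139, v=1.610, θ₁=-0.090, ω₁=-2.280, θ₂=-0.077, ω₂=-0.699
apply F[9]=-8.893 → step 10: x=0.170, v=1.513, θ₁=-0.134, ω₁=-2.164, θ₂=-0.091, ω₂=-0.676
apply F[10]=-15.000 → step 11: x=0.198, v=1.347, θ₁=-0.175, ω₁=-1.961, θ₂=-0.104, ω₂=-0.622
apply F[11]=-15.000 → step 12: x=0.224, v=1.191, θ₁=-0.213, ω₁=-1.790, θ₂=-0.115, ω₂=-0.538
apply F[12]=-15.000 → step 13: x=0.246, v=1.041, θ₁=-0.247, ω₁=-1.650, θ₂=-0.125, ω₂=-0.423
apply F[13]=-15.000 → step 14: x=0.266, v=0.899, θ₁=-0.279, ω₁=-1.539, θ₂=-0.132, ω₂=-0.277
apply F[14]=-15.000 → step 15: x=0.282, v=0.763, θ₁=-0.309, ω₁=-1.455, θ₂=-0.136, ω₂=-0.102
apply F[15]=-15.000 → step 16: x=0.296, v=0.632, θ₁=-0.337, ω₁=-1.395, θ₂=-0.136, ω₂=0.105
apply F[16]=-15.000 → step 17: x=0.307, v=0.506, θ₁=-0.365, ω₁=-1.360, θ₂=-0.131, ω₂=0.345
apply F[17]=-15.000 → step 18: x=0.316, v=0.384, θ₁=-0.392, ω₁=-1.346, θ₂=-0.122, ω₂=0.619
apply F[18]=-15.000 → step 19: x=0.323, v=0.266, θ₁=-0.419, ω₁=-1.353, θ₂=-0.106, ω₂=0.929
apply F[19]=-15.000 → step 20: x=0.327, v=0.149, θ₁=-0.446, ω₁=-1.378, θ₂=-0.084, ω₂=1.276
apply F[20]=-15.000 → step 21: x=0.329, v=0.034, θ₁=-0.474, ω₁=-1.420, θ₂=-0.055, ω₂=1.660
apply F[21]=-15.000 → step 22: x=0.328, v=-0.080, θ₁=-0.503, ω₁=-1.473, θ₂=-0.018, ω₂=2.080
apply F[22]=-15.000 → step 23: x=0.326, v=-0.195, θ₁=-0.533, ω₁=-1.535, θ₂=0.028, ω₂=2.530
apply F[23]=-15.000 → step 24: x=0.321, v=-0.312, θ₁=-0.564, ω₁=-1.600, θ₂=0.084, ω₂=3.007
apply F[24]=-15.000 → step 25: x=0.313, v=-0.431, θ₁=-0.597, ω₁=-1.661, θ₂=0.149, ω₂=3.503
apply F[25]=-15.000 → step 26: x=0.303, v=-0.553, θ₁=-0.631, ω₁=-1.713, θ₂=0.224, ω₂=4.012
apply F[26]=-15.000 → step 27: x=0.291, v=-0.676, θ₁=-0.665, ω₁=-1.750, θ₂=0.309, ω₂=4.530
apply F[27]=-15.000 → step 28: x=0.276, v=-0.802, θ₁=-0.701, ω₁=-1.768, θ₂=0.405, ω₂=5.058
apply F[28]=-15.000 → step 29: x=0.259, v=-0.927, θ₁=-0.736, ω₁=-1.761, θ₂=0.512, ω₂=5.598
apply F[29]=-15.000 → step 30: x=0.239, v=-1.051, θ₁=-0.771, ω₁=-1.727, θ₂=0.629, ω₂=6.158
apply F[30]=-15.000 → step 31: x=0.217, v=-1.170, θ₁=-0.805, ω₁=-1.662, θ₂=0.758, ω₂=6.752
apply F[31]=-15.000 → step 32: x=0.192, v=-1.281, θ₁=-0.837, ω₁=-1.565, θ₂=0.899, ω₂=7.393
apply F[32]=-15.000 → step 33: x=0.166, v=-1.380, θ₁=-0.867, ω₁=-1.435, θ₂=1.054, ω₂=8.098
apply F[33]=-15.000 → step 34: x=0.137, v=-1.459, θ₁=-0.894, ω₁=-1.275, θ₂=1.224, ω₂=8.876
apply F[34]=-15.000 → step 35: x=0.108, v=-1.509, θ₁=-0.918, ω₁=-1.103, θ₂=1.410, ω₂=9.722
apply F[35]=-15.000 → step 36: x=0.077, v=-1.521, θ₁=-0.939, ω₁=-0.953, θ₂=1.613, ω₂=10.585
apply F[36]=-15.000 → step 37: x=0.047, v=-1.487, θ₁=-0.957, ω₁=-0.895, θ₂=1.832, ω₂=11.338
apply F[37]=-15.000 → step 38: x=0.018, v=-1.412, θ₁=-0.976, ω₁=-1.022, θ₂=2.064, ω₂=11.773
apply F[38]=-15.000 → step 39: x=-0.009, v=-1.326, θ₁=-0.999, ω₁=-1.388, θ₂=2.300, ω₂=11.720
apply F[39]=-15.000 → step 40: x=-0.035, v=-1.269, θ₁=-1.032, ω₁=-1.945, θ₂=2.530, ω₂=11.227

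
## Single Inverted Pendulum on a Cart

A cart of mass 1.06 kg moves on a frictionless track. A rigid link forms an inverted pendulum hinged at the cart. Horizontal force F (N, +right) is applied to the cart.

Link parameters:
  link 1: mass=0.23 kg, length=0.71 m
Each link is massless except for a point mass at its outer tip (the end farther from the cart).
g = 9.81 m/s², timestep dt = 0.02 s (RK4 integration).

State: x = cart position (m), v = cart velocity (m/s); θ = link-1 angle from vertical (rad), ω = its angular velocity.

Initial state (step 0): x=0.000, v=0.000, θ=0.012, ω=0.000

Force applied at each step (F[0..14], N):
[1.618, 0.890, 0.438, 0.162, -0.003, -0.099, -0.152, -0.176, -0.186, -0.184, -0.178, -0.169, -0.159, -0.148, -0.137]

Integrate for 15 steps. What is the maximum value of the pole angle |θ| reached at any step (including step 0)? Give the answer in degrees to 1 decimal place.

Answer: 0.7°

Derivation:
apply F[0]=+1.618 → step 1: x=0.000, v=0.030, θ=0.012, ω=-0.039
apply F[1]=+0.890 → step 2: x=0.001, v=0.046, θ=0.011, ω=-0.059
apply F[2]=+0.438 → step 3: x=0.002, v=0.054, θ=0.009, ω=-0.067
apply F[3]=+0.162 → step 4: x=0.003, v=0.057, θ=0.008, ω=-0.069
apply F[4]=-0.003 → step 5: x=0.004, v=0.056, θ=0.007, ω=-0.066
apply F[5]=-0.099 → step 6: x=0.005, v=0.054, θ=0.005, ω=-0.061
apply F[6]=-0.152 → step 7: x=0.006, v=0.051, θ=0.004, ω=-0.056
apply F[7]=-0.176 → step 8: x=0.007, v=0.048, θ=0.003, ω=-0.050
apply F[8]=-0.186 → step 9: x=0.008, v=0.044, θ=0.002, ω=-0.044
apply F[9]=-0.184 → step 10: x=0.009, v=0.041, θ=0.001, ω=-0.038
apply F[10]=-0.178 → step 11: x=0.010, v=0.037, θ=0.001, ω=-0.033
apply F[11]=-0.169 → step 12: x=0.011, v=0.034, θ=0.000, ω=-0.029
apply F[12]=-0.159 → step 13: x=0.011, v=0.031, θ=-0.000, ω=-0.025
apply F[13]=-0.148 → step 14: x=0.012, v=0.028, θ=-0.001, ω=-0.021
apply F[14]=-0.137 → step 15: x=0.013, v=0.026, θ=-0.001, ω=-0.018
Max |angle| over trajectory = 0.012 rad = 0.7°.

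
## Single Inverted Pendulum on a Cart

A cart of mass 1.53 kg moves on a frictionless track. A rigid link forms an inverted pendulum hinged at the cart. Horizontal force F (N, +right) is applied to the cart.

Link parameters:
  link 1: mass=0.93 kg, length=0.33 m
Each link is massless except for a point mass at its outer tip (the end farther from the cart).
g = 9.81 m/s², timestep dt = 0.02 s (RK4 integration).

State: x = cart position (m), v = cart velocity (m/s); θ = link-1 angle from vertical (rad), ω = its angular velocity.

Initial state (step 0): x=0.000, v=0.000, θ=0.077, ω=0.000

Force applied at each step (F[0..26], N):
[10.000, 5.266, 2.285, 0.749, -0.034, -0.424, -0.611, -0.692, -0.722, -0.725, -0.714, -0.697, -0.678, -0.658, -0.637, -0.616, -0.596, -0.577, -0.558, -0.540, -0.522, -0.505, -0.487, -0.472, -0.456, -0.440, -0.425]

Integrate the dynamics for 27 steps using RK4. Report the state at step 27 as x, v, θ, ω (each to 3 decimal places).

Answer: x=0.064, v=0.044, θ=-0.015, ω=0.006

Derivation:
apply F[0]=+10.000 → step 1: x=0.001, v=0.121, θ=0.074, ω=-0.321
apply F[1]=+5.266 → step 2: x=0.004, v=0.182, θ=0.066, ω=-0.462
apply F[2]=+2.285 → step 3: x=0.008, v=0.204, θ=0.056, ω=-0.494
apply F[3]=+0.749 → step 4: x=0.012, v=0.208, θ=0.047, ω=-0.475
apply F[4]=-0.034 → step 5: x=0.016, v=0.203, θ=0.038, ω=-0.433
apply F[5]=-0.424 → step 6: x=0.020, v=0.193, θ=0.030, ω=-0.384
apply F[6]=-0.611 → step 7: x=0.024, v=0.182, θ=0.022, ω=-0.336
apply F[7]=-0.692 → step 8: x=0.028, v=0.171, θ=0.016, ω=-0.290
apply F[8]=-0.722 → step 9: x=0.031, v=0.160, θ=0.011, ω=-0.249
apply F[9]=-0.725 → step 10: x=0.034, v=0.149, θ=0.006, ω=-0.212
apply F[10]=-0.714 → step 11: x=0.037, v=0.139, θ=0.002, ω=-0.180
apply F[11]=-0.697 → step 12: x=0.040, v=0.130, θ=-0.001, ω=-0.152
apply F[12]=-0.678 → step 13: x=0.042, v=0.122, θ=-0.004, ω=-0.127
apply F[13]=-0.658 → step 14: x=0.044, v=0.114, θ=-0.006, ω=-0.106
apply F[14]=-0.637 → step 15: x=0.047, v=0.106, θ=-0.008, ω=-0.088
apply F[15]=-0.616 → step 16: x=0.049, v=0.099, θ=-0.010, ω=-0.072
apply F[16]=-0.596 → step 17: x=0.051, v=0.093, θ=-0.011, ω=-0.058
apply F[17]=-0.577 → step 18: x=0.052, v=0.086, θ=-0.012, ω=-0.047
apply F[18]=-0.558 → step 19: x=0.054, v=0.081, θ=-0.013, ω=-0.036
apply F[19]=-0.540 → step 20: x=0.056, v=0.075, θ=-0.014, ω=-0.028
apply F[20]=-0.522 → step 21: x=0.057, v=0.070, θ=-0.014, ω=-0.020
apply F[21]=-0.505 → step 22: x=0.058, v=0.065, θ=-0.014, ω=-0.014
apply F[22]=-0.487 → step 23: x=0.060, v=0.060, θ=-0.015, ω=-0.008
apply F[23]=-0.472 → step 24: x=0.061, v=0.056, θ=-0.015, ω=-0.004
apply F[24]=-0.456 → step 25: x=0.062, v=0.052, θ=-0.015, ω=0.000
apply F[25]=-0.440 → step 26: x=0.063, v=0.048, θ=-0.015, ω=0.004
apply F[26]=-0.425 → step 27: x=0.064, v=0.044, θ=-0.015, ω=0.006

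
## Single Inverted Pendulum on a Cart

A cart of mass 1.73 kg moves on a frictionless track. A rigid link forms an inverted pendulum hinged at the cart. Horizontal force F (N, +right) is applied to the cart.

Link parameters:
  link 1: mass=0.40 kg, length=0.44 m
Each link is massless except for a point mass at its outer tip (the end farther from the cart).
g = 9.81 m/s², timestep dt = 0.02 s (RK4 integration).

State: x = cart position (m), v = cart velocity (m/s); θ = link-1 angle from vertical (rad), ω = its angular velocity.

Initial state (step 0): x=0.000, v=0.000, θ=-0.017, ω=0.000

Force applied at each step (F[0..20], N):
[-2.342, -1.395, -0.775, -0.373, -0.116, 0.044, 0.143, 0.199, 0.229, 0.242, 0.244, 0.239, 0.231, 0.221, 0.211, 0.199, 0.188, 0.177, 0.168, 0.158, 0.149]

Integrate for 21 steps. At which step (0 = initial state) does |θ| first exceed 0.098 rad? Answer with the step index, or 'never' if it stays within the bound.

Answer: never

Derivation:
apply F[0]=-2.342 → step 1: x=-0.000, v=-0.026, θ=-0.016, ω=0.052
apply F[1]=-1.395 → step 2: x=-0.001, v=-0.042, θ=-0.015, ω=0.080
apply F[2]=-0.775 → step 3: x=-0.002, v=-0.050, θ=-0.013, ω=0.093
apply F[3]=-0.373 → step 4: x=-0.003, v=-0.054, θ=-0.012, ω=0.096
apply F[4]=-0.116 → step 5: x=-0.004, v=-0.055, θ=-0.010, ω=0.093
apply F[5]=+0.044 → step 6: x=-0.005, v=-0.054, θ=-0.008, ω=0.087
apply F[6]=+0.143 → step 7: x=-0.006, v=-0.052, θ=-0.006, ω=0.079
apply F[7]=+0.199 → step 8: x=-0.007, v=-0.049, θ=-0.005, ω=0.071
apply F[8]=+0.229 → step 9: x=-0.008, v=-0.046, θ=-0.003, ω=0.063
apply F[9]=+0.242 → step 10: x=-0.009, v=-0.043, θ=-0.002, ω=0.055
apply F[10]=+0.244 → step 11: x=-0.010, v=-0.041, θ=-0.001, ω=0.048
apply F[11]=+0.239 → step 12: x=-0.011, v=-0.038, θ=-0.000, ω=0.041
apply F[12]=+0.231 → step 13: x=-0.011, v=-0.035, θ=0.000, ω=0.035
apply F[13]=+0.221 → step 14: x=-0.012, v=-0.033, θ=0.001, ω=0.030
apply F[14]=+0.211 → step 15: x=-0.013, v=-0.030, θ=0.002, ω=0.025
apply F[15]=+0.199 → step 16: x=-0.013, v=-0.028, θ=0.002, ω=0.021
apply F[16]=+0.188 → step 17: x=-0.014, v=-0.026, θ=0.003, ω=0.017
apply F[17]=+0.177 → step 18: x=-0.014, v=-0.024, θ=0.003, ω=0.014
apply F[18]=+0.168 → step 19: x=-0.015, v=-0.022, θ=0.003, ω=0.011
apply F[19]=+0.158 → step 20: x=-0.015, v=-0.021, θ=0.003, ω=0.009
apply F[20]=+0.149 → step 21: x=-0.016, v=-0.019, θ=0.003, ω=0.007
max |θ| = 0.017 ≤ 0.098 over all 22 states.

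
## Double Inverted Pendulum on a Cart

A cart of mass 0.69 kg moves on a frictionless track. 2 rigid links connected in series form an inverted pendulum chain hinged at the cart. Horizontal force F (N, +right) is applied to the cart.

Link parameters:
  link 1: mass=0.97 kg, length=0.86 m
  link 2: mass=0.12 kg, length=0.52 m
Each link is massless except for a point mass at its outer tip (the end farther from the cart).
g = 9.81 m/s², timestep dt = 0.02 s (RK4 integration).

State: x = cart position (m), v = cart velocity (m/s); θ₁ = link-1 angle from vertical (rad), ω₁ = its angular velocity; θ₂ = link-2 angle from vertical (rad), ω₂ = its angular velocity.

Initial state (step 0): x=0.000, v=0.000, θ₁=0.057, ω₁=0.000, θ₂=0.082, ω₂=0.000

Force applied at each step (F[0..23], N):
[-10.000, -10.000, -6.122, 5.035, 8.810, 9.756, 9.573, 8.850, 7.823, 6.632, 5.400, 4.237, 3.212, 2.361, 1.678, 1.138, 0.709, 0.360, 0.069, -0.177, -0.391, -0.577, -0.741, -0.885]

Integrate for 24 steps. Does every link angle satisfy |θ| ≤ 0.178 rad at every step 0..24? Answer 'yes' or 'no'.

Answer: yes

Derivation:
apply F[0]=-10.000 → step 1: x=-0.003, v=-0.306, θ₁=0.061, ω₁=0.368, θ₂=0.082, ω₂=0.009
apply F[1]=-10.000 → step 2: x=-0.012, v=-0.614, θ₁=0.072, ω₁=0.739, θ₂=0.082, ω₂=0.015
apply F[2]=-6.122 → step 3: x=-0.027, v=-0.812, θ₁=0.089, ω₁=0.988, θ₂=0.083, ω₂=0.016
apply F[3]=+5.035 → step 4: x=-0.042, v=-0.696, θ₁=0.108, ω₁=0.876, θ₂=0.083, ω₂=0.010
apply F[4]=+8.810 → step 5: x=-0.053, v=-0.479, θ₁=0.123, ω₁=0.653, θ₂=0.083, ω₂=-0.005
apply F[5]=+9.756 → step 6: x=-0.060, v=-0.241, θ₁=0.133, ω₁=0.409, θ₂=0.083, ω₂=-0.027
apply F[6]=+9.573 → step 7: x=-0.063, v=-0.011, θ₁=0.139, ω₁=0.177, θ₂=0.082, ω₂=-0.053
apply F[7]=+8.850 → step 8: x=-0.061, v=0.196, θ₁=0.141, ω₁=-0.027, θ₂=0.081, ω₂=-0.082
apply F[8]=+7.823 → step 9: x=-0.055, v=0.374, θ₁=0.139, ω₁=-0.199, θ₂=0.079, ω₂=-0.110
apply F[9]=+6.632 → step 10: x=-0.047, v=0.521, θ₁=0.133, ω₁=-0.335, θ₂=0.076, ω₂=-0.137
apply F[10]=+5.400 → step 11: x=-0.035, v=0.635, θ₁=0.126, ω₁=-0.436, θ₂=0.073, ω₂=-0.162
apply F[11]=+4.237 → step 12: x=-0.021, v=0.720, θ₁=0.116, ω₁=-0.505, θ₂=0.070, ω₂=-0.183
apply F[12]=+3.212 → step 13: x=-0.006, v=0.778, θ₁=0.106, ω₁=-0.546, θ₂=0.066, ω₂=-0.201
apply F[13]=+2.361 → step 14: x=0.009, v=0.816, θ₁=0.095, ω₁=-0.566, θ₂=0.062, ω₂=-0.217
apply F[14]=+1.678 → step 15: x=0.026, v=0.838, θ₁=0.083, ω₁=-0.570, θ₂=0.057, ω₂=-0.229
apply F[15]=+1.138 → step 16: x=0.043, v=0.848, θ₁=0.072, ω₁=-0.563, θ₂=0.053, ω₂=-0.238
apply F[16]=+0.709 → step 17: x=0.060, v=0.848, θ₁=0.061, ω₁=-0.548, θ₂=0.048, ω₂=-0.245
apply F[17]=+0.360 → step 18: x=0.077, v=0.842, θ₁=0.050, ω₁=-0.528, θ₂=0.043, ω₂=-0.249
apply F[18]=+0.069 → step 19: x=0.093, v=0.831, θ₁=0.040, ω₁=-0.505, θ₂=0.038, ω₂=-0.251
apply F[19]=-0.177 → step 20: x=0.110, v=0.815, θ₁=0.030, ω₁=-0.478, θ₂=0.033, ω₂=-0.251
apply F[20]=-0.391 → step 21: x=0.126, v=0.796, θ₁=0.021, ω₁=-0.451, θ₂=0.028, ω₂=-0.249
apply F[21]=-0.577 → step 22: x=0.142, v=0.774, θ₁=0.012, ω₁=-0.422, θ₂=0.023, ω₂=-0.245
apply F[22]=-0.741 → step 23: x=0.157, v=0.751, θ₁=0.004, ω₁=-0.393, θ₂=0.018, ω₂=-0.239
apply F[23]=-0.885 → step 24: x=0.172, v=0.725, θ₁=-0.004, ω₁=-0.364, θ₂=0.013, ω₂=-0.233
Max |angle| over trajectory = 0.141 rad; bound = 0.178 → within bound.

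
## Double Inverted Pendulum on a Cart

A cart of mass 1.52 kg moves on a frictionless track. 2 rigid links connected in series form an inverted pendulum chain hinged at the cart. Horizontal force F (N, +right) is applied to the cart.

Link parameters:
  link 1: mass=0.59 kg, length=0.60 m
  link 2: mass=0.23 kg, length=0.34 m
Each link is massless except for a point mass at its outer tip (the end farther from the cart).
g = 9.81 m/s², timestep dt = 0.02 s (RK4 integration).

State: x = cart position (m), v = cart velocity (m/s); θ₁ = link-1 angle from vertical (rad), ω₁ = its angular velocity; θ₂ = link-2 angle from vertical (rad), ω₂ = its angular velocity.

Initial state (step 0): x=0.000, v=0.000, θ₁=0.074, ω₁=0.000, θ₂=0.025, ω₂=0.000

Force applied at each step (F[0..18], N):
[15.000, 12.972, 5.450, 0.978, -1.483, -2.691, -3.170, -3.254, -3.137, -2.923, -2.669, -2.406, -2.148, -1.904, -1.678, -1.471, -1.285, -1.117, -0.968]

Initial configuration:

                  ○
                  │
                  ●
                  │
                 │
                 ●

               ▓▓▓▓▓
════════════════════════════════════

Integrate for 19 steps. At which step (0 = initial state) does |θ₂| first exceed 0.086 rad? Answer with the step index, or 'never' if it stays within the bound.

apply F[0]=+15.000 → step 1: x=0.002, v=0.189, θ₁=0.071, ω₁=-0.284, θ₂=0.025, ω₂=-0.041
apply F[1]=+12.972 → step 2: x=0.007, v=0.352, θ₁=0.063, ω₁=-0.528, θ₂=0.023, ω₂=-0.078
apply F[2]=+5.450 → step 3: x=0.015, v=0.418, θ₁=0.052, ω₁=-0.614, θ₂=0.022, ω₂=-0.105
apply F[3]=+0.978 → step 4: x=0.023, v=0.426, θ₁=0.039, ω₁=-0.609, θ₂=0.019, ω₂=-0.125
apply F[4]=-1.483 → step 5: x=0.032, v=0.403, θ₁=0.028, ω₁=-0.558, θ₂=0.017, ω₂=-0.137
apply F[5]=-2.691 → step 6: x=0.039, v=0.365, θ₁=0.017, ω₁=-0.487, θ₂=0.014, ω₂=-0.143
apply F[6]=-3.170 → step 7: x=0.046, v=0.322, θ₁=0.008, ω₁=-0.411, θ₂=0.011, ω₂=-0.143
apply F[7]=-3.254 → step 8: x=0.052, v=0.279, θ₁=0.001, ω₁=-0.338, θ₂=0.008, ω₂=-0.139
apply F[8]=-3.137 → step 9: x=0.057, v=0.238, θ₁=-0.005, ω₁=-0.271, θ₂=0.005, ω₂=-0.132
apply F[9]=-2.923 → step 10: x=0.062, v=0.200, θ₁=-0.010, ω₁=-0.213, θ₂=0.003, ω₂=-0.123
apply F[10]=-2.669 → step 11: x=0.066, v=0.167, θ₁=-0.014, ω₁=-0.162, θ₂=0.000, ω₂=-0.112
apply F[11]=-2.406 → step 12: x=0.069, v=0.137, θ₁=-0.017, ω₁=-0.119, θ₂=-0.002, ω₂=-0.100
apply F[12]=-2.148 → step 13: x=0.071, v=0.110, θ₁=-0.019, ω₁=-0.082, θ₂=-0.004, ω₂=-0.088
apply F[13]=-1.904 → step 14: x=0.073, v=0.087, θ₁=-0.020, ω₁=-0.052, θ₂=-0.005, ω₂=-0.076
apply F[14]=-1.678 → step 15: x=0.075, v=0.067, θ₁=-0.021, ω₁=-0.028, θ₂=-0.007, ω₂=-0.065
apply F[15]=-1.471 → step 16: x=0.076, v=0.050, θ₁=-0.021, ω₁=-0.008, θ₂=-0.008, ω₂=-0.054
apply F[16]=-1.285 → step 17: x=0.077, v=0.035, θ₁=-0.021, ω₁=0.008, θ₂=-0.009, ω₂=-0.043
apply F[17]=-1.117 → step 18: x=0.077, v=0.023, θ₁=-0.021, ω₁=0.021, θ₂=-0.010, ω₂=-0.034
apply F[18]=-0.968 → step 19: x=0.078, v=0.012, θ₁=-0.020, ω₁=0.030, θ₂=-0.010, ω₂=-0.025
max |θ₂| = 0.025 ≤ 0.086 over all 20 states.

Answer: never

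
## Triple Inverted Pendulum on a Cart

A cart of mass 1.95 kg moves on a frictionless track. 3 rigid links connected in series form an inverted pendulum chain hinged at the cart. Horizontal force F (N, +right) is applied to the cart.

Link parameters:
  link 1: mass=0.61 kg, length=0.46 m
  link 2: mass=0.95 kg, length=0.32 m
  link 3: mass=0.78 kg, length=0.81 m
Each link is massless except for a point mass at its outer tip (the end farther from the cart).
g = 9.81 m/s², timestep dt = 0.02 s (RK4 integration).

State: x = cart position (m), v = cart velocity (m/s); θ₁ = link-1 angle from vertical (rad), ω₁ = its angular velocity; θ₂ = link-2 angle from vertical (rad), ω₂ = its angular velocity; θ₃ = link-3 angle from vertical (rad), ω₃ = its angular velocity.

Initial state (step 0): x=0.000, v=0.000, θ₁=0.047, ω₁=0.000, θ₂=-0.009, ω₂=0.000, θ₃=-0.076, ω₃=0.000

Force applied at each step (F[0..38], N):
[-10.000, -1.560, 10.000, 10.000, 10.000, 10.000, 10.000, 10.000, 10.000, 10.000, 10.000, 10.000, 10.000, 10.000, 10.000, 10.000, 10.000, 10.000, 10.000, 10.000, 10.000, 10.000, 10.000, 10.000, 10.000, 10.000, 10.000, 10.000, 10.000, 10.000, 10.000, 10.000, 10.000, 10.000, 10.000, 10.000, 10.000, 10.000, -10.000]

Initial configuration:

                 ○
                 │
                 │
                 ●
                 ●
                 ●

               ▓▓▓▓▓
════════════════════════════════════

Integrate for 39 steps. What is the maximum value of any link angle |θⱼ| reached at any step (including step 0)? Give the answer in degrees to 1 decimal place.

apply F[0]=-10.000 → step 1: x=-0.001, v=-0.113, θ₁=0.050, ω₁=0.333, θ₂=-0.010, ω₂=-0.097, θ₃=-0.076, ω₃=-0.028
apply F[1]=-1.560 → step 2: x=-0.004, v=-0.142, θ₁=0.059, ω₁=0.494, θ₂=-0.013, ω₂=-0.214, θ₃=-0.077, ω₃=-0.056
apply F[2]=+10.000 → step 3: x=-0.006, v=-0.054, θ₁=0.068, ω₁=0.425, θ₂=-0.019, ω₂=-0.368, θ₃=-0.079, ω₃=-0.083
apply F[3]=+10.000 → step 4: x=-0.006, v=0.032, θ₁=0.076, ω₁=0.382, θ₂=-0.028, ω₂=-0.560, θ₃=-0.080, ω₃=-0.107
apply F[4]=+10.000 → step 5: x=-0.004, v=0.116, θ₁=0.083, ω₁=0.365, θ₂=-0.042, ω₂=-0.798, θ₃=-0.083, ω₃=-0.127
apply F[5]=+10.000 → step 6: x=-0.001, v=0.199, θ₁=0.091, ω₁=0.377, θ₂=-0.060, ω₂=-1.089, θ₃=-0.085, ω₃=-0.141
apply F[6]=+10.000 → step 7: x=0.004, v=0.282, θ₁=0.098, ω₁=0.418, θ₂=-0.085, ω₂=-1.440, θ₃=-0.088, ω₃=-0.147
apply F[7]=+10.000 → step 8: x=0.010, v=0.363, θ₁=0.107, ω₁=0.486, θ₂=-0.118, ω₂=-1.855, θ₃=-0.091, ω₃=-0.143
apply F[8]=+10.000 → step 9: x=0.018, v=0.445, θ₁=0.118, ω₁=0.574, θ₂=-0.160, ω₂=-2.330, θ₃=-0.094, ω₃=-0.129
apply F[9]=+10.000 → step 10: x=0.028, v=0.528, θ₁=0.130, ω₁=0.668, θ₂=-0.212, ω₂=-2.848, θ₃=-0.096, ω₃=-0.105
apply F[10]=+10.000 → step 11: x=0.039, v=0.612, θ₁=0.145, ω₁=0.747, θ₂=-0.274, ω₂=-3.382, θ₃=-0.098, ω₃=-0.077
apply F[11]=+10.000 → step 12: x=0.052, v=0.697, θ₁=0.160, ω₁=0.791, θ₂=-0.347, ω₂=-3.903, θ₃=-0.099, ω₃=-0.049
apply F[12]=+10.000 → step 13: x=0.067, v=0.785, θ₁=0.176, ω₁=0.781, θ₂=-0.430, ω₂=-4.391, θ₃=-0.100, ω₃=-0.028
apply F[13]=+10.000 → step 14: x=0.084, v=0.875, θ₁=0.191, ω₁=0.711, θ₂=-0.522, ω₂=-4.840, θ₃=-0.101, ω₃=-0.019
apply F[14]=+10.000 → step 15: x=0.102, v=0.965, θ₁=0.204, ω₁=0.576, θ₂=-0.623, ω₂=-5.257, θ₃=-0.101, ω₃=-0.025
apply F[15]=+10.000 → step 16: x=0.122, v=1.056, θ₁=0.214, ω₁=0.375, θ₂=-0.733, ω₂=-5.653, θ₃=-0.102, ω₃=-0.050
apply F[16]=+10.000 → step 17: x=0.144, v=1.148, θ₁=0.218, ω₁=0.107, θ₂=-0.849, ω₂=-6.044, θ₃=-0.103, ω₃=-0.095
apply F[17]=+10.000 → step 18: x=0.168, v=1.240, θ₁=0.217, ω₁=-0.232, θ₂=-0.974, ω₂=-6.441, θ₃=-0.106, ω₃=-0.164
apply F[18]=+10.000 → step 19: x=0.194, v=1.332, θ₁=0.209, ω₁=-0.648, θ₂=-1.107, ω₂=-6.858, θ₃=-0.110, ω₃=-0.260
apply F[19]=+10.000 → step 20: x=0.222, v=1.424, θ₁=0.191, ω₁=-1.151, θ₂=-1.249, ω₂=-7.302, θ₃=-0.116, ω₃=-0.388
apply F[20]=+10.000 → step 21: x=0.251, v=1.517, θ₁=0.162, ω₁=-1.750, θ₂=-1.400, ω₂=-7.777, θ₃=-0.126, ω₃=-0.550
apply F[21]=+10.000 → step 22: x=0.282, v=1.611, θ₁=0.120, ω₁=-2.456, θ₂=-1.560, ω₂=-8.280, θ₃=-0.139, ω₃=-0.750
apply F[22]=+10.000 → step 23: x=0.315, v=1.708, θ₁=0.063, ω₁=-3.276, θ₂=-1.731, ω₂=-8.796, θ₃=-0.156, ω₃=-0.990
apply F[23]=+10.000 → step 24: x=0.351, v=1.810, θ₁=-0.012, ω₁=-4.208, θ₂=-1.912, ω₂=-9.289, θ₃=-0.178, ω₃=-1.263
apply F[24]=+10.000 → step 25: x=0.388, v=1.914, θ₁=-0.106, ω₁=-5.230, θ₂=-2.102, ω₂=-9.692, θ₃=-0.207, ω₃=-1.556
apply F[25]=+10.000 → step 26: x=0.427, v=2.019, θ₁=-0.221, ω₁=-6.288, θ₂=-2.298, ω₂=-9.895, θ₃=-0.241, ω₃=-1.843
apply F[26]=+10.000 → step 27: x=0.469, v=2.114, θ₁=-0.357, ω₁=-7.285, θ₂=-2.495, ω₂=-9.759, θ₃=-0.280, ω₃=-2.086
apply F[27]=+10.000 → step 28: x=0.512, v=2.184, θ₁=-0.511, ω₁=-8.100, θ₂=-2.685, ω₂=-9.162, θ₃=-0.324, ω₃=-2.251
apply F[28]=+10.000 → step 29: x=0.556, v=2.212, θ₁=-0.679, ω₁=-8.644, θ₂=-2.858, ω₂=-8.069, θ₃=-0.370, ω₃=-2.326
apply F[29]=+10.000 → step 30: x=0.600, v=2.193, θ₁=-0.855, ω₁=-8.911, θ₂=-3.005, ω₂=-6.558, θ₃=-0.416, ω₃=-2.327
apply F[30]=+10.000 → step 31: x=0.643, v=2.136, θ₁=-1.034, ω₁=-8.980, θ₂=-3.119, ω₂=-4.768, θ₃=-0.462, ω₃=-2.284
apply F[31]=+10.000 → step 32: x=0.685, v=2.053, θ₁=-1.214, ω₁=-8.967, θ₂=-3.195, ω₂=-2.825, θ₃=-0.507, ω₃=-2.225
apply F[32]=+10.000 → step 33: x=0.725, v=1.959, θ₁=-1.393, ω₁=-8.994, θ₂=-3.231, ω₂=-0.799, θ₃=-0.551, ω₃=-2.169
apply F[33]=+10.000 → step 34: x=0.763, v=1.857, θ₁=-1.575, ω₁=-9.184, θ₂=-3.226, ω₂=1.306, θ₃=-0.594, ω₃=-2.132
apply F[34]=+10.000 → step 35: x=0.799, v=1.737, θ₁=-1.763, ω₁=-9.690, θ₂=-3.178, ω₂=3.584, θ₃=-0.637, ω₃=-2.144
apply F[35]=+10.000 → step 36: x=0.832, v=1.561, θ₁=-1.966, ω₁=-10.785, θ₂=-3.080, ω₂=6.293, θ₃=-0.681, ω₃=-2.284
apply F[36]=+10.000 → step 37: x=0.861, v=1.213, θ₁=-2.202, ω₁=-13.100, θ₂=-2.920, ω₂=10.036, θ₃=-0.731, ω₃=-2.847
apply F[37]=+10.000 → step 38: x=0.877, v=0.322, θ₁=-2.506, ω₁=-17.472, θ₂=-2.669, ω₂=14.773, θ₃=-0.806, ω₃=-5.171
apply F[38]=-10.000 → step 39: x=0.870, v=-0.916, θ₁=-2.873, ω₁=-18.141, θ₂=-2.390, ω₂=11.508, θ₃=-0.955, ω₃=-9.644
Max |angle| over trajectory = 3.231 rad = 185.1°.

Answer: 185.1°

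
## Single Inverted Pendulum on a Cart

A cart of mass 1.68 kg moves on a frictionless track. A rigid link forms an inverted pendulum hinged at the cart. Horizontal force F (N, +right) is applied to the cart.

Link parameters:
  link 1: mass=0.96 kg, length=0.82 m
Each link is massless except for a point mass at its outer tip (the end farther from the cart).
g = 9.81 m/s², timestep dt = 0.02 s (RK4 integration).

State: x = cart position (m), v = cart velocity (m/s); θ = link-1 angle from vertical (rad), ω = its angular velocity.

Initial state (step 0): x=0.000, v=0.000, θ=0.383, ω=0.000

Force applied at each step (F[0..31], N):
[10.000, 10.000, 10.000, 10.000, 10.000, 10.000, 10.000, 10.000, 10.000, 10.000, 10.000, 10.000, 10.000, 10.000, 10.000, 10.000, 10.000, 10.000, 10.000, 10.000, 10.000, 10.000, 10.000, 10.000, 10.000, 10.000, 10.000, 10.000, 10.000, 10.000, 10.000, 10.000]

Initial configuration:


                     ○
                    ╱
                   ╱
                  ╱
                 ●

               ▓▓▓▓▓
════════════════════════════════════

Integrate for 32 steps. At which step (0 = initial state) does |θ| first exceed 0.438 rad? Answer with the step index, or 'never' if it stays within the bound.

apply F[0]=+10.000 → step 1: x=0.001, v=0.074, θ=0.383, ω=0.005
apply F[1]=+10.000 → step 2: x=0.003, v=0.149, θ=0.383, ω=0.011
apply F[2]=+10.000 → step 3: x=0.007, v=0.223, θ=0.383, ω=0.016
apply F[3]=+10.000 → step 4: x=0.012, v=0.297, θ=0.384, ω=0.022
apply F[4]=+10.000 → step 5: x=0.019, v=0.371, θ=0.384, ω=0.028
apply F[5]=+10.000 → step 6: x=0.027, v=0.445, θ=0.385, ω=0.034
apply F[6]=+10.000 → step 7: x=0.036, v=0.519, θ=0.386, ω=0.040
apply F[7]=+10.000 → step 8: x=0.047, v=0.593, θ=0.387, ω=0.047
apply F[8]=+10.000 → step 9: x=0.060, v=0.667, θ=0.388, ω=0.054
apply F[9]=+10.000 → step 10: x=0.074, v=0.741, θ=0.389, ω=0.061
apply F[10]=+10.000 → step 11: x=0.090, v=0.814, θ=0.390, ω=0.069
apply F[11]=+10.000 → step 12: x=0.107, v=0.888, θ=0.392, ω=0.077
apply F[12]=+10.000 → step 13: x=0.125, v=0.961, θ=0.393, ω=0.086
apply F[13]=+10.000 → step 14: x=0.145, v=1.034, θ=0.395, ω=0.095
apply F[14]=+10.000 → step 15: x=0.167, v=1.107, θ=0.397, ω=0.106
apply F[15]=+10.000 → step 16: x=0.189, v=1.180, θ=0.399, ω=0.117
apply F[16]=+10.000 → step 17: x=0.214, v=1.253, θ=0.402, ω=0.128
apply F[17]=+10.000 → step 18: x=0.240, v=1.325, θ=0.404, ω=0.141
apply F[18]=+10.000 → step 19: x=0.267, v=1.397, θ=0.407, ω=0.155
apply F[19]=+10.000 → step 20: x=0.295, v=1.469, θ=0.411, ω=0.170
apply F[20]=+10.000 → step 21: x=0.326, v=1.540, θ=0.414, ω=0.186
apply F[21]=+10.000 → step 22: x=0.357, v=1.611, θ=0.418, ω=0.203
apply F[22]=+10.000 → step 23: x=0.390, v=1.682, θ=0.422, ω=0.222
apply F[23]=+10.000 → step 24: x=0.424, v=1.752, θ=0.427, ω=0.242
apply F[24]=+10.000 → step 25: x=0.460, v=1.822, θ=0.432, ω=0.264
apply F[25]=+10.000 → step 26: x=0.497, v=1.892, θ=0.437, ω=0.288
apply F[26]=+10.000 → step 27: x=0.536, v=1.961, θ=0.443, ω=0.314
apply F[27]=+10.000 → step 28: x=0.576, v=2.029, θ=0.450, ω=0.342
apply F[28]=+10.000 → step 29: x=0.617, v=2.097, θ=0.457, ω=0.372
apply F[29]=+10.000 → step 30: x=0.660, v=2.165, θ=0.465, ω=0.405
apply F[30]=+10.000 → step 31: x=0.704, v=2.232, θ=0.473, ω=0.440
apply F[31]=+10.000 → step 32: x=0.749, v=2.298, θ=0.483, ω=0.479
|θ| = 0.443 > 0.438 first at step 27.

Answer: 27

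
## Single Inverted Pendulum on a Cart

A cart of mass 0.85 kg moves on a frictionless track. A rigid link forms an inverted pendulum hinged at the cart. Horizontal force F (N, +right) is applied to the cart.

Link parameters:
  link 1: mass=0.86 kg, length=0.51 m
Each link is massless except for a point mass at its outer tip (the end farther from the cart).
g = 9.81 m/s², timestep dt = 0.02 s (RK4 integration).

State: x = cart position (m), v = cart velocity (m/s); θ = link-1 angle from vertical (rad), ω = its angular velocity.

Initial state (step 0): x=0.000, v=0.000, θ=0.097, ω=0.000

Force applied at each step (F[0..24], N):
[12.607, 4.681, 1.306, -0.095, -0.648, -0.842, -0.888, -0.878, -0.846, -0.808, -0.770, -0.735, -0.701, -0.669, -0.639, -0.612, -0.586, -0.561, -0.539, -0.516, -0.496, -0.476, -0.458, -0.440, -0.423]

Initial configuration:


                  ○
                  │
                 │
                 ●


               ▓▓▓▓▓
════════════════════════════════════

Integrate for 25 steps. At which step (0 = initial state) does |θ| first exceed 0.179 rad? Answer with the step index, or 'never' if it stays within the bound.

apply F[0]=+12.607 → step 1: x=0.003, v=0.275, θ=0.092, ω=-0.501
apply F[1]=+4.681 → step 2: x=0.009, v=0.368, θ=0.081, ω=-0.649
apply F[2]=+1.306 → step 3: x=0.017, v=0.384, θ=0.068, ω=-0.652
apply F[3]=-0.095 → step 4: x=0.024, v=0.370, θ=0.055, ω=-0.601
apply F[4]=-0.648 → step 5: x=0.031, v=0.346, θ=0.044, ω=-0.534
apply F[5]=-0.842 → step 6: x=0.038, v=0.318, θ=0.034, ω=-0.465
apply F[6]=-0.888 → step 7: x=0.044, v=0.292, θ=0.025, ω=-0.402
apply F[7]=-0.878 → step 8: x=0.050, v=0.267, θ=0.018, ω=-0.345
apply F[8]=-0.846 → step 9: x=0.055, v=0.244, θ=0.011, ω=-0.295
apply F[9]=-0.808 → step 10: x=0.059, v=0.223, θ=0.006, ω=-0.251
apply F[10]=-0.770 → step 11: x=0.064, v=0.205, θ=0.001, ω=-0.213
apply F[11]=-0.735 → step 12: x=0.068, v=0.187, θ=-0.003, ω=-0.180
apply F[12]=-0.701 → step 13: x=0.071, v=0.172, θ=-0.006, ω=-0.151
apply F[13]=-0.669 → step 14: x=0.075, v=0.158, θ=-0.009, ω=-0.126
apply F[14]=-0.639 → step 15: x=0.078, v=0.145, θ=-0.011, ω=-0.104
apply F[15]=-0.612 → step 16: x=0.080, v=0.133, θ=-0.013, ω=-0.085
apply F[16]=-0.586 → step 17: x=0.083, v=0.122, θ=-0.015, ω=-0.069
apply F[17]=-0.561 → step 18: x=0.085, v=0.111, θ=-0.016, ω=-0.055
apply F[18]=-0.539 → step 19: x=0.087, v=0.102, θ=-0.017, ω=-0.043
apply F[19]=-0.516 → step 20: x=0.089, v=0.093, θ=-0.018, ω=-0.032
apply F[20]=-0.496 → step 21: x=0.091, v=0.085, θ=-0.018, ω=-0.023
apply F[21]=-0.476 → step 22: x=0.093, v=0.078, θ=-0.019, ω=-0.016
apply F[22]=-0.458 → step 23: x=0.094, v=0.071, θ=-0.019, ω=-0.009
apply F[23]=-0.440 → step 24: x=0.096, v=0.064, θ=-0.019, ω=-0.003
apply F[24]=-0.423 → step 25: x=0.097, v=0.058, θ=-0.019, ω=0.002
max |θ| = 0.097 ≤ 0.179 over all 26 states.

Answer: never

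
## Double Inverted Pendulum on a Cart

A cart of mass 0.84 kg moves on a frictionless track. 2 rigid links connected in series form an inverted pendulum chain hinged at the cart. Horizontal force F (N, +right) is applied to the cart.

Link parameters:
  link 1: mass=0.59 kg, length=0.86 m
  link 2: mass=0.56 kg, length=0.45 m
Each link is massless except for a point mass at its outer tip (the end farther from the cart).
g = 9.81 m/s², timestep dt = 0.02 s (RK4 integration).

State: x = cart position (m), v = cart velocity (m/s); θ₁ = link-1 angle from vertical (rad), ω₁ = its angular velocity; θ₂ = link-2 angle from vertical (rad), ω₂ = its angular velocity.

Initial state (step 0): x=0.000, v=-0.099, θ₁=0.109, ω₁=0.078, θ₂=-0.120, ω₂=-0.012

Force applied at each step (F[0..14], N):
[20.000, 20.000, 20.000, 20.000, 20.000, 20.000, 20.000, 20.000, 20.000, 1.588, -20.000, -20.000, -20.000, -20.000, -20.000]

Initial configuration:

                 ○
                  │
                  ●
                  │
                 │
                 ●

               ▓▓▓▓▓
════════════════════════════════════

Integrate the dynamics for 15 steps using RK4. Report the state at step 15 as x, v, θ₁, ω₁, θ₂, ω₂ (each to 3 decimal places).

Answer: x=0.724, v=2.017, θ₁=-0.726, ω₁=-3.291, θ₂=-0.341, ω₂=-0.298

Derivation:
apply F[0]=+20.000 → step 1: x=0.002, v=0.343, θ₁=0.106, ω₁=-0.352, θ₂=-0.123, ω₂=-0.239
apply F[1]=+20.000 → step 2: x=0.014, v=0.788, θ₁=0.095, ω₁=-0.790, θ₂=-0.130, ω₂=-0.457
apply F[2]=+20.000 → step 3: x=0.034, v=1.240, θ₁=0.075, ω₁=-1.246, θ₂=-0.141, ω₂=-0.651
apply F[3]=+20.000 → step 4: x=0.063, v=1.702, θ₁=0.045, ω₁=-1.730, θ₂=-0.155, ω₂=-0.809
apply F[4]=+20.000 → step 5: x=0.102, v=2.173, θ₁=0.005, ω₁=-2.245, θ₂=-0.173, ω₂=-0.917
apply F[5]=+20.000 → step 6: x=0.150, v=2.651, θ₁=-0.045, ω₁=-2.793, θ₂=-0.192, ω₂=-0.969
apply F[6]=+20.000 → step 7: x=0.208, v=3.126, θ₁=-0.107, ω₁=-3.361, θ₂=-0.211, ω₂=-0.966
apply F[7]=+20.000 → step 8: x=0.275, v=3.581, θ₁=-0.180, ω₁=-3.927, θ₂=-0.230, ω₂=-0.933
apply F[8]=+20.000 → step 9: x=0.351, v=3.995, θ₁=-0.263, ω₁=-4.450, θ₂=-0.248, ω₂=-0.919
apply F[9]=+1.588 → step 10: x=0.431, v=3.970, θ₁=-0.353, ω₁=-4.482, θ₂=-0.267, ω₂=-0.952
apply F[10]=-20.000 → step 11: x=0.506, v=3.514, θ₁=-0.438, ω₁=-4.086, θ₂=-0.286, ω₂=-0.931
apply F[11]=-20.000 → step 12: x=0.572, v=3.097, θ₁=-0.517, ω₁=-3.779, θ₂=-0.304, ω₂=-0.856
apply F[12]=-20.000 → step 13: x=0.630, v=2.713, θ₁=-0.590, ω₁=-3.552, θ₂=-0.320, ω₂=-0.723
apply F[13]=-20.000 → step 14: x=0.680, v=2.356, θ₁=-0.659, ω₁=-3.393, θ₂=-0.333, ω₂=-0.534
apply F[14]=-20.000 → step 15: x=0.724, v=2.017, θ₁=-0.726, ω₁=-3.291, θ₂=-0.341, ω₂=-0.298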